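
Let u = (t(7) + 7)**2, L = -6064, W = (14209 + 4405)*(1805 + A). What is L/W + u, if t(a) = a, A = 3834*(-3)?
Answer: 17688998916/90249979 ≈ 196.00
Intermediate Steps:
A = -11502
W = -180499958 (W = (14209 + 4405)*(1805 - 11502) = 18614*(-9697) = -180499958)
u = 196 (u = (7 + 7)**2 = 14**2 = 196)
L/W + u = -6064/(-180499958) + 196 = -6064*(-1/180499958) + 196 = 3032/90249979 + 196 = 17688998916/90249979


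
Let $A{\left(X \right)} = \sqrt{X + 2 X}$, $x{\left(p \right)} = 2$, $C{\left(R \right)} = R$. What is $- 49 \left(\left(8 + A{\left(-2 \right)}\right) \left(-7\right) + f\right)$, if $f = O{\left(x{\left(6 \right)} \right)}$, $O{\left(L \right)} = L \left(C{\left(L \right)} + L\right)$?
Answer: $2352 + 343 i \sqrt{6} \approx 2352.0 + 840.17 i$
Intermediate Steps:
$O{\left(L \right)} = 2 L^{2}$ ($O{\left(L \right)} = L \left(L + L\right) = L 2 L = 2 L^{2}$)
$f = 8$ ($f = 2 \cdot 2^{2} = 2 \cdot 4 = 8$)
$A{\left(X \right)} = \sqrt{3} \sqrt{X}$ ($A{\left(X \right)} = \sqrt{3 X} = \sqrt{3} \sqrt{X}$)
$- 49 \left(\left(8 + A{\left(-2 \right)}\right) \left(-7\right) + f\right) = - 49 \left(\left(8 + \sqrt{3} \sqrt{-2}\right) \left(-7\right) + 8\right) = - 49 \left(\left(8 + \sqrt{3} i \sqrt{2}\right) \left(-7\right) + 8\right) = - 49 \left(\left(8 + i \sqrt{6}\right) \left(-7\right) + 8\right) = - 49 \left(\left(-56 - 7 i \sqrt{6}\right) + 8\right) = - 49 \left(-48 - 7 i \sqrt{6}\right) = 2352 + 343 i \sqrt{6}$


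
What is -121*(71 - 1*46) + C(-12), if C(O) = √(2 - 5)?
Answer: -3025 + I*√3 ≈ -3025.0 + 1.732*I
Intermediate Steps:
C(O) = I*√3 (C(O) = √(-3) = I*√3)
-121*(71 - 1*46) + C(-12) = -121*(71 - 1*46) + I*√3 = -121*(71 - 46) + I*√3 = -121*25 + I*√3 = -3025 + I*√3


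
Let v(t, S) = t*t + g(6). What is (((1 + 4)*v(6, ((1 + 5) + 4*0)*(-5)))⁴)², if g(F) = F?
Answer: 3782285936100000000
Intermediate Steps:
v(t, S) = 6 + t² (v(t, S) = t*t + 6 = t² + 6 = 6 + t²)
(((1 + 4)*v(6, ((1 + 5) + 4*0)*(-5)))⁴)² = (((1 + 4)*(6 + 6²))⁴)² = ((5*(6 + 36))⁴)² = ((5*42)⁴)² = (210⁴)² = 1944810000² = 3782285936100000000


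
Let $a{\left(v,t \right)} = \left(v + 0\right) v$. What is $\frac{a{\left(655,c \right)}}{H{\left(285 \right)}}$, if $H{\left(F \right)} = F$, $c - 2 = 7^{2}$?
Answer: $\frac{85805}{57} \approx 1505.4$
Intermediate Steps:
$c = 51$ ($c = 2 + 7^{2} = 2 + 49 = 51$)
$a{\left(v,t \right)} = v^{2}$ ($a{\left(v,t \right)} = v v = v^{2}$)
$\frac{a{\left(655,c \right)}}{H{\left(285 \right)}} = \frac{655^{2}}{285} = 429025 \cdot \frac{1}{285} = \frac{85805}{57}$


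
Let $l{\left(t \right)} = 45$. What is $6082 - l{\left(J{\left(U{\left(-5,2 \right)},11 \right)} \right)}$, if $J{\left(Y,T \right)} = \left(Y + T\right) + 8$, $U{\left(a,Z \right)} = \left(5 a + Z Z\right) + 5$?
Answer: $6037$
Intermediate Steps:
$U{\left(a,Z \right)} = 5 + Z^{2} + 5 a$ ($U{\left(a,Z \right)} = \left(5 a + Z^{2}\right) + 5 = \left(Z^{2} + 5 a\right) + 5 = 5 + Z^{2} + 5 a$)
$J{\left(Y,T \right)} = 8 + T + Y$ ($J{\left(Y,T \right)} = \left(T + Y\right) + 8 = 8 + T + Y$)
$6082 - l{\left(J{\left(U{\left(-5,2 \right)},11 \right)} \right)} = 6082 - 45 = 6037$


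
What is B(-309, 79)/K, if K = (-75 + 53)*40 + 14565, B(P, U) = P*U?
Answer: -24411/13685 ≈ -1.7838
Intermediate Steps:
K = 13685 (K = -22*40 + 14565 = -880 + 14565 = 13685)
B(-309, 79)/K = -309*79/13685 = -24411*1/13685 = -24411/13685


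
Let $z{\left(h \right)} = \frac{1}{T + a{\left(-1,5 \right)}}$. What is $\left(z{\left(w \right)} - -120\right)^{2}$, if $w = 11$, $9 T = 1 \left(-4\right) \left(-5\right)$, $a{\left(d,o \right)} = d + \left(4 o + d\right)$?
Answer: $\frac{477378801}{33124} \approx 14412.0$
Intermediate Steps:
$a{\left(d,o \right)} = 2 d + 4 o$ ($a{\left(d,o \right)} = d + \left(d + 4 o\right) = 2 d + 4 o$)
$T = \frac{20}{9}$ ($T = \frac{1 \left(-4\right) \left(-5\right)}{9} = \frac{\left(-4\right) \left(-5\right)}{9} = \frac{1}{9} \cdot 20 = \frac{20}{9} \approx 2.2222$)
$z{\left(h \right)} = \frac{9}{182}$ ($z{\left(h \right)} = \frac{1}{\frac{20}{9} + \left(2 \left(-1\right) + 4 \cdot 5\right)} = \frac{1}{\frac{20}{9} + \left(-2 + 20\right)} = \frac{1}{\frac{20}{9} + 18} = \frac{1}{\frac{182}{9}} = \frac{9}{182}$)
$\left(z{\left(w \right)} - -120\right)^{2} = \left(\frac{9}{182} - -120\right)^{2} = \left(\frac{9}{182} + 120\right)^{2} = \left(\frac{21849}{182}\right)^{2} = \frac{477378801}{33124}$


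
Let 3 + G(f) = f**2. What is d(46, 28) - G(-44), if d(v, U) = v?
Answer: -1887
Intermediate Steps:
G(f) = -3 + f**2
d(46, 28) - G(-44) = 46 - (-3 + (-44)**2) = 46 - (-3 + 1936) = 46 - 1*1933 = 46 - 1933 = -1887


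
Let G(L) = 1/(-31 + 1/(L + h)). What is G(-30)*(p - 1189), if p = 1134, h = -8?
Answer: 2090/1179 ≈ 1.7727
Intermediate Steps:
G(L) = 1/(-31 + 1/(-8 + L)) (G(L) = 1/(-31 + 1/(L - 8)) = 1/(-31 + 1/(-8 + L)))
G(-30)*(p - 1189) = ((8 - 1*(-30))/(-249 + 31*(-30)))*(1134 - 1189) = ((8 + 30)/(-249 - 930))*(-55) = (38/(-1179))*(-55) = -1/1179*38*(-55) = -38/1179*(-55) = 2090/1179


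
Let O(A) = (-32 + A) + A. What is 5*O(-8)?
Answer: -240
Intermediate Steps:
O(A) = -32 + 2*A
5*O(-8) = 5*(-32 + 2*(-8)) = 5*(-32 - 16) = 5*(-48) = -240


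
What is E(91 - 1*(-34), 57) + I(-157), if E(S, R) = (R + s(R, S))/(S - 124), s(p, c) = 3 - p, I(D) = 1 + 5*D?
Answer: -781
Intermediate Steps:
E(S, R) = 3/(-124 + S) (E(S, R) = (R + (3 - R))/(S - 124) = 3/(-124 + S))
E(91 - 1*(-34), 57) + I(-157) = 3/(-124 + (91 - 1*(-34))) + (1 + 5*(-157)) = 3/(-124 + (91 + 34)) + (1 - 785) = 3/(-124 + 125) - 784 = 3/1 - 784 = 3*1 - 784 = 3 - 784 = -781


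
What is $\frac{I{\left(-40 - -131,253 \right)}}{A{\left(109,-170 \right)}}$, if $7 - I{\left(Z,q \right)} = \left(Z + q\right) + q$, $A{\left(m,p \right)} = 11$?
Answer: $- \frac{590}{11} \approx -53.636$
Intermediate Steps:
$I{\left(Z,q \right)} = 7 - Z - 2 q$ ($I{\left(Z,q \right)} = 7 - \left(\left(Z + q\right) + q\right) = 7 - \left(Z + 2 q\right) = 7 - Z - 2 q$)
$\frac{I{\left(-40 - -131,253 \right)}}{A{\left(109,-170 \right)}} = \frac{7 - \left(-40 - -131\right) - 506}{11} = \left(7 - \left(-40 + 131\right) - 506\right) \frac{1}{11} = \left(7 - 91 - 506\right) \frac{1}{11} = \left(-590\right) \frac{1}{11} = - \frac{590}{11}$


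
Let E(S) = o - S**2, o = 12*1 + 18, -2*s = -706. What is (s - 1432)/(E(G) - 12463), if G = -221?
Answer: 1079/61274 ≈ 0.017609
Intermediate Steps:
s = 353 (s = -1/2*(-706) = 353)
o = 30 (o = 12 + 18 = 30)
E(S) = 30 - S**2
(s - 1432)/(E(G) - 12463) = (353 - 1432)/((30 - 1*(-221)**2) - 12463) = -1079/((30 - 1*48841) - 12463) = -1079/((30 - 48841) - 12463) = -1079/(-48811 - 12463) = -1079/(-61274) = -1079*(-1/61274) = 1079/61274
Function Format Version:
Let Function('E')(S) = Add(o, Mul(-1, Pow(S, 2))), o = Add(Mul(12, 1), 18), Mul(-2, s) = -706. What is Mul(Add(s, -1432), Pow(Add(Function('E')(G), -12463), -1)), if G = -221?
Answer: Rational(1079, 61274) ≈ 0.017609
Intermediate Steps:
s = 353 (s = Mul(Rational(-1, 2), -706) = 353)
o = 30 (o = Add(12, 18) = 30)
Function('E')(S) = Add(30, Mul(-1, Pow(S, 2)))
Mul(Add(s, -1432), Pow(Add(Function('E')(G), -12463), -1)) = Mul(Add(353, -1432), Pow(Add(Add(30, Mul(-1, Pow(-221, 2))), -12463), -1)) = Mul(-1079, Pow(Add(Add(30, Mul(-1, 48841)), -12463), -1)) = Mul(-1079, Pow(Add(Add(30, -48841), -12463), -1)) = Mul(-1079, Pow(Add(-48811, -12463), -1)) = Mul(-1079, Pow(-61274, -1)) = Mul(-1079, Rational(-1, 61274)) = Rational(1079, 61274)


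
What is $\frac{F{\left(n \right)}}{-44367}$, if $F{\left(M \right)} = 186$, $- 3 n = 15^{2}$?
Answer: $- \frac{62}{14789} \approx -0.0041923$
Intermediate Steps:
$n = -75$ ($n = - \frac{15^{2}}{3} = \left(- \frac{1}{3}\right) 225 = -75$)
$\frac{F{\left(n \right)}}{-44367} = \frac{186}{-44367} = 186 \left(- \frac{1}{44367}\right) = - \frac{62}{14789}$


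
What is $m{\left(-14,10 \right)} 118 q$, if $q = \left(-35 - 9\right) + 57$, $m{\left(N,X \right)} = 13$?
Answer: $19942$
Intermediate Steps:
$q = 13$ ($q = -44 + 57 = 13$)
$m{\left(-14,10 \right)} 118 q = 13 \cdot 118 \cdot 13 = 1534 \cdot 13 = 19942$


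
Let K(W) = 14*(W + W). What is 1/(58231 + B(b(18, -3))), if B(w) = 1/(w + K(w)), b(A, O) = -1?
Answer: 29/1688698 ≈ 1.7173e-5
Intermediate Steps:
K(W) = 28*W (K(W) = 14*(2*W) = 28*W)
B(w) = 1/(29*w) (B(w) = 1/(w + 28*w) = 1/(29*w))
1/(58231 + B(b(18, -3))) = 1/(58231 + (1/29)/(-1)) = 1/(58231 + (1/29)*(-1)) = 1/(58231 - 1/29) = 1/(1688698/29) = 29/1688698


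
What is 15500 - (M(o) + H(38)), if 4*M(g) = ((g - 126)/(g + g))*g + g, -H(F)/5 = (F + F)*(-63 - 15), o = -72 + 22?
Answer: -28211/2 ≈ -14106.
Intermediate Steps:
o = -50
H(F) = 780*F (H(F) = -5*(F + F)*(-63 - 15) = -5*2*F*(-78) = -(-780)*F = 780*F)
M(g) = -63/4 + 3*g/8 (M(g) = (((g - 126)/(g + g))*g + g)/4 = (((-126 + g)/((2*g)))*g + g)/4 = (((-126 + g)*(1/(2*g)))*g + g)/4 = (((-126 + g)/(2*g))*g + g)/4 = ((-63 + g/2) + g)/4 = (-63 + 3*g/2)/4 = -63/4 + 3*g/8)
15500 - (M(o) + H(38)) = 15500 - ((-63/4 + (3/8)*(-50)) + 780*38) = 15500 - ((-63/4 - 75/4) + 29640) = 15500 - (-69/2 + 29640) = 15500 - 1*59211/2 = 15500 - 59211/2 = -28211/2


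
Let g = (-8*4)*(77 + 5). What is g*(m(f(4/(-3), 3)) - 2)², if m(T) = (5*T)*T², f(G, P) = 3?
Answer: -46415936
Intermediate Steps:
g = -2624 (g = -32*82 = -2624)
m(T) = 5*T³
g*(m(f(4/(-3), 3)) - 2)² = -2624*(5*3³ - 2)² = -2624*(5*27 - 2)² = -2624*(135 - 2)² = -2624*133² = -2624*17689 = -46415936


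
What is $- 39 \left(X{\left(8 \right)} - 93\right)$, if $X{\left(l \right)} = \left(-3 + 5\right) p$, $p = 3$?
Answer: $3393$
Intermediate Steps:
$X{\left(l \right)} = 6$ ($X{\left(l \right)} = \left(-3 + 5\right) 3 = 2 \cdot 3 = 6$)
$- 39 \left(X{\left(8 \right)} - 93\right) = - 39 \left(6 - 93\right) = \left(-39\right) \left(-87\right) = 3393$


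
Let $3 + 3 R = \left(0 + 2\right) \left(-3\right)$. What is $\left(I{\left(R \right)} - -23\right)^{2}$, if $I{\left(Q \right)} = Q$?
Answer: $400$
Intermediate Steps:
$R = -3$ ($R = -1 + \frac{\left(0 + 2\right) \left(-3\right)}{3} = -1 + \frac{2 \left(-3\right)}{3} = -1 + \frac{1}{3} \left(-6\right) = -1 - 2 = -3$)
$\left(I{\left(R \right)} - -23\right)^{2} = \left(-3 - -23\right)^{2} = \left(-3 + 23\right)^{2} = 20^{2} = 400$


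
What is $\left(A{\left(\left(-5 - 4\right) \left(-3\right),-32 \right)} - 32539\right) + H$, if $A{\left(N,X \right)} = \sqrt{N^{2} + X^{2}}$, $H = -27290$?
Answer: $-59829 + \sqrt{1753} \approx -59787.0$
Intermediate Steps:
$\left(A{\left(\left(-5 - 4\right) \left(-3\right),-32 \right)} - 32539\right) + H = \left(\sqrt{\left(\left(-5 - 4\right) \left(-3\right)\right)^{2} + \left(-32\right)^{2}} - 32539\right) - 27290 = \left(\sqrt{\left(\left(-9\right) \left(-3\right)\right)^{2} + 1024} - 32539\right) - 27290 = \left(\sqrt{27^{2} + 1024} - 32539\right) - 27290 = \left(\sqrt{729 + 1024} - 32539\right) - 27290 = \left(\sqrt{1753} - 32539\right) - 27290 = \left(-32539 + \sqrt{1753}\right) - 27290 = -59829 + \sqrt{1753}$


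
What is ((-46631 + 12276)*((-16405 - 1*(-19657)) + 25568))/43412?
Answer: -247527775/10853 ≈ -22807.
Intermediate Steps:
((-46631 + 12276)*((-16405 - 1*(-19657)) + 25568))/43412 = -34355*((-16405 + 19657) + 25568)*(1/43412) = -34355*(3252 + 25568)*(1/43412) = -34355*28820*(1/43412) = -990111100*1/43412 = -247527775/10853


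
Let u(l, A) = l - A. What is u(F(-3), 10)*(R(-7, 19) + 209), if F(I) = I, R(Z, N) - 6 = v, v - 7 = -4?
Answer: -2834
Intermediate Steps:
v = 3 (v = 7 - 4 = 3)
R(Z, N) = 9 (R(Z, N) = 6 + 3 = 9)
u(F(-3), 10)*(R(-7, 19) + 209) = (-3 - 1*10)*(9 + 209) = (-3 - 10)*218 = -13*218 = -2834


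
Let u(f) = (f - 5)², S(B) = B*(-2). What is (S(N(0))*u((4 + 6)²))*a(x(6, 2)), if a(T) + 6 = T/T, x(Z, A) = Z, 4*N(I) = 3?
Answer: 135375/2 ≈ 67688.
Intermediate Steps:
N(I) = ¾ (N(I) = (¼)*3 = ¾)
a(T) = -5 (a(T) = -6 + T/T = -6 + 1 = -5)
S(B) = -2*B
u(f) = (-5 + f)²
(S(N(0))*u((4 + 6)²))*a(x(6, 2)) = ((-2*¾)*(-5 + (4 + 6)²)²)*(-5) = -3*(-5 + 10²)²/2*(-5) = -3*(-5 + 100)²/2*(-5) = -3/2*95²*(-5) = -3/2*9025*(-5) = -27075/2*(-5) = 135375/2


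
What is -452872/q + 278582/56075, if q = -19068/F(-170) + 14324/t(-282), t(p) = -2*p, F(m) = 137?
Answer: 491163622104562/123252345325 ≈ 3985.0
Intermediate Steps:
q = -2197991/19317 (q = -19068/137 + 14324/((-2*(-282))) = -19068*1/137 + 14324/564 = -19068/137 + 14324*(1/564) = -19068/137 + 3581/141 = -2197991/19317 ≈ -113.79)
-452872/q + 278582/56075 = -452872/(-2197991/19317) + 278582/56075 = -452872*(-19317/2197991) + 278582*(1/56075) = 8748128424/2197991 + 278582/56075 = 491163622104562/123252345325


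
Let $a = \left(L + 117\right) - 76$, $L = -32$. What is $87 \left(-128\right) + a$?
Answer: $-11127$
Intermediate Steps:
$a = 9$ ($a = \left(-32 + 117\right) - 76 = 85 - 76 = 9$)
$87 \left(-128\right) + a = 87 \left(-128\right) + 9 = -11136 + 9 = -11127$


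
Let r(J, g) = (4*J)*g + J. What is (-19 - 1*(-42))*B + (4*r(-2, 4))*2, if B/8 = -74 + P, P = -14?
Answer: -16464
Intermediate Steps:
r(J, g) = J + 4*J*g (r(J, g) = 4*J*g + J = J + 4*J*g)
B = -704 (B = 8*(-74 - 14) = 8*(-88) = -704)
(-19 - 1*(-42))*B + (4*r(-2, 4))*2 = (-19 - 1*(-42))*(-704) + (4*(-2*(1 + 4*4)))*2 = (-19 + 42)*(-704) + (4*(-2*(1 + 16)))*2 = 23*(-704) + (4*(-2*17))*2 = -16192 + (4*(-34))*2 = -16192 - 136*2 = -16192 - 272 = -16464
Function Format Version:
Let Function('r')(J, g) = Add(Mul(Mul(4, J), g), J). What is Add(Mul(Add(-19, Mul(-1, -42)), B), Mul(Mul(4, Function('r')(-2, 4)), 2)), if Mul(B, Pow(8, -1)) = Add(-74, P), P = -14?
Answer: -16464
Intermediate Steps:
Function('r')(J, g) = Add(J, Mul(4, J, g)) (Function('r')(J, g) = Add(Mul(4, J, g), J) = Add(J, Mul(4, J, g)))
B = -704 (B = Mul(8, Add(-74, -14)) = Mul(8, -88) = -704)
Add(Mul(Add(-19, Mul(-1, -42)), B), Mul(Mul(4, Function('r')(-2, 4)), 2)) = Add(Mul(Add(-19, Mul(-1, -42)), -704), Mul(Mul(4, Mul(-2, Add(1, Mul(4, 4)))), 2)) = Add(Mul(Add(-19, 42), -704), Mul(Mul(4, Mul(-2, Add(1, 16))), 2)) = Add(Mul(23, -704), Mul(Mul(4, Mul(-2, 17)), 2)) = Add(-16192, Mul(Mul(4, -34), 2)) = Add(-16192, Mul(-136, 2)) = Add(-16192, -272) = -16464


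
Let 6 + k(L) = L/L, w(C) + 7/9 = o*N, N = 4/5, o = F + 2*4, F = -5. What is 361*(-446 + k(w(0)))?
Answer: -162811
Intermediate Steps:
o = 3 (o = -5 + 2*4 = -5 + 8 = 3)
N = ⅘ (N = 4*(⅕) = ⅘ ≈ 0.80000)
w(C) = 73/45 (w(C) = -7/9 + 3*(⅘) = -7/9 + 12/5 = 73/45)
k(L) = -5 (k(L) = -6 + L/L = -6 + 1 = -5)
361*(-446 + k(w(0))) = 361*(-446 - 5) = 361*(-451) = -162811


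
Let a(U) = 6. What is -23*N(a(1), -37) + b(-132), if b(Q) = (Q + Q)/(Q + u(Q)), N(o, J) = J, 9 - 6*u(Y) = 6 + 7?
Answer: 169745/199 ≈ 852.99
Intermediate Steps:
u(Y) = -2/3 (u(Y) = 3/2 - (6 + 7)/6 = 3/2 - 1/6*13 = 3/2 - 13/6 = -2/3)
b(Q) = 2*Q/(-2/3 + Q) (b(Q) = (Q + Q)/(Q - 2/3) = (2*Q)/(-2/3 + Q) = 2*Q/(-2/3 + Q))
-23*N(a(1), -37) + b(-132) = -23*(-37) + 6*(-132)/(-2 + 3*(-132)) = 851 + 6*(-132)/(-2 - 396) = 851 + 6*(-132)/(-398) = 851 + 6*(-132)*(-1/398) = 851 + 396/199 = 169745/199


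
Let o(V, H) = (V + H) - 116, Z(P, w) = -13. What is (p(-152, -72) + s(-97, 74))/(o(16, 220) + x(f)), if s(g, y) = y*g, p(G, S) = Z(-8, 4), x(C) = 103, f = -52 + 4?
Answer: -7191/223 ≈ -32.247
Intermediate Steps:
f = -48
p(G, S) = -13
s(g, y) = g*y
o(V, H) = -116 + H + V (o(V, H) = (H + V) - 116 = -116 + H + V)
(p(-152, -72) + s(-97, 74))/(o(16, 220) + x(f)) = (-13 - 97*74)/((-116 + 220 + 16) + 103) = (-13 - 7178)/(120 + 103) = -7191/223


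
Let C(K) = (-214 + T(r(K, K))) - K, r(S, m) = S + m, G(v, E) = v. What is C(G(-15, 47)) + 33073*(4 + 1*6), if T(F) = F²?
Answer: 331431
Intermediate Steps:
C(K) = -214 - K + 4*K² (C(K) = (-214 + (K + K)²) - K = (-214 + (2*K)²) - K = (-214 + 4*K²) - K = -214 - K + 4*K²)
C(G(-15, 47)) + 33073*(4 + 1*6) = (-214 - 1*(-15) + 4*(-15)²) + 33073*(4 + 1*6) = (-214 + 15 + 4*225) + 33073*(4 + 6) = (-214 + 15 + 900) + 33073*10 = 701 + 330730 = 331431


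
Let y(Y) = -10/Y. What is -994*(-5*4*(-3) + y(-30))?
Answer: -179914/3 ≈ -59971.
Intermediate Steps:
-994*(-5*4*(-3) + y(-30)) = -994*(-5*4*(-3) - 10/(-30)) = -994*(-20*(-3) - 10*(-1/30)) = -994*(60 + ⅓) = -994*181/3 = -179914/3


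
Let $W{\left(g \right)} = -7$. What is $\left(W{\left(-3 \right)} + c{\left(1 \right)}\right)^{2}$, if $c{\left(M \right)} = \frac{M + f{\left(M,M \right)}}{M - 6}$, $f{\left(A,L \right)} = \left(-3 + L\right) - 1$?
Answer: $\frac{1089}{25} \approx 43.56$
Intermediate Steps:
$f{\left(A,L \right)} = -4 + L$
$c{\left(M \right)} = \frac{-4 + 2 M}{-6 + M}$ ($c{\left(M \right)} = \frac{M + \left(-4 + M\right)}{M - 6} = \frac{-4 + 2 M}{-6 + M}$)
$\left(W{\left(-3 \right)} + c{\left(1 \right)}\right)^{2} = \left(-7 + \frac{2 \left(-2 + 1\right)}{-6 + 1}\right)^{2} = \left(-7 + 2 \frac{1}{-5} \left(-1\right)\right)^{2} = \left(-7 + 2 \left(- \frac{1}{5}\right) \left(-1\right)\right)^{2} = \left(-7 + \frac{2}{5}\right)^{2} = \left(- \frac{33}{5}\right)^{2} = \frac{1089}{25}$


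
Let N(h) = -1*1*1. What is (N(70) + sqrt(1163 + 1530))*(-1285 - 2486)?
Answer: 3771 - 3771*sqrt(2693) ≈ -1.9192e+5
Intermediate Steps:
N(h) = -1 (N(h) = -1*1 = -1)
(N(70) + sqrt(1163 + 1530))*(-1285 - 2486) = (-1 + sqrt(1163 + 1530))*(-1285 - 2486) = (-1 + sqrt(2693))*(-3771) = 3771 - 3771*sqrt(2693)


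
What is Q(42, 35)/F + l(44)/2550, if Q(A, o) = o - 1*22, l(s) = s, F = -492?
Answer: -639/69700 ≈ -0.0091679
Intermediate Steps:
Q(A, o) = -22 + o (Q(A, o) = o - 22 = -22 + o)
Q(42, 35)/F + l(44)/2550 = (-22 + 35)/(-492) + 44/2550 = 13*(-1/492) + 44*(1/2550) = -13/492 + 22/1275 = -639/69700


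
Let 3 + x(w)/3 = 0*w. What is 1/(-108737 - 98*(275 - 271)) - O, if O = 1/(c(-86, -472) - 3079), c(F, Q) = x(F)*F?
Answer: 106824/251542345 ≈ 0.00042468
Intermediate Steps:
x(w) = -9 (x(w) = -9 + 3*(0*w) = -9 + 3*0 = -9 + 0 = -9)
c(F, Q) = -9*F
O = -1/2305 (O = 1/(-9*(-86) - 3079) = 1/(774 - 3079) = 1/(-2305) = -1/2305 ≈ -0.00043384)
1/(-108737 - 98*(275 - 271)) - O = 1/(-108737 - 98*(275 - 271)) - 1*(-1/2305) = 1/(-108737 - 98*4) + 1/2305 = 1/(-108737 - 392) + 1/2305 = 1/(-109129) + 1/2305 = -1/109129 + 1/2305 = 106824/251542345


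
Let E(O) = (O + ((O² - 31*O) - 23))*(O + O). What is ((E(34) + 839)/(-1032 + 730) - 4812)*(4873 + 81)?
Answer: -3620747319/151 ≈ -2.3978e+7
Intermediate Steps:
E(O) = 2*O*(-23 + O² - 30*O) (E(O) = (O + (-23 + O² - 31*O))*(2*O) = (-23 + O² - 30*O)*(2*O) = 2*O*(-23 + O² - 30*O))
((E(34) + 839)/(-1032 + 730) - 4812)*(4873 + 81) = ((2*34*(-23 + 34² - 30*34) + 839)/(-1032 + 730) - 4812)*(4873 + 81) = ((2*34*(-23 + 1156 - 1020) + 839)/(-302) - 4812)*4954 = ((2*34*113 + 839)*(-1/302) - 4812)*4954 = ((7684 + 839)*(-1/302) - 4812)*4954 = (8523*(-1/302) - 4812)*4954 = (-8523/302 - 4812)*4954 = -1461747/302*4954 = -3620747319/151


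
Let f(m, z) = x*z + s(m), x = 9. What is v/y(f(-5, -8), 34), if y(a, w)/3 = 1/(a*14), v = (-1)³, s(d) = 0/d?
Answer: 336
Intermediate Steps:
s(d) = 0
f(m, z) = 9*z (f(m, z) = 9*z + 0 = 9*z)
v = -1
y(a, w) = 3/(14*a) (y(a, w) = 3/((a*14)) = 3/((14*a)) = 3*(1/(14*a)) = 3/(14*a))
v/y(f(-5, -8), 34) = -1/(3/(14*((9*(-8))))) = -1/((3/14)/(-72)) = -1/((3/14)*(-1/72)) = -1/(-1/336) = -1*(-336) = 336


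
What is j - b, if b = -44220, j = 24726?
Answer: 68946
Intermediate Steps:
j - b = 24726 - 1*(-44220) = 24726 + 44220 = 68946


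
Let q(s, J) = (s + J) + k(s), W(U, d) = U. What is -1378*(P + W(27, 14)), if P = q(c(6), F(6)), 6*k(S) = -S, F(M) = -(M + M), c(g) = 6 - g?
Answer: -20670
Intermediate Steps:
F(M) = -2*M
k(S) = -S/6 (k(S) = (-S)/6 = -S/6)
q(s, J) = J + 5*s/6 (q(s, J) = (s + J) - s/6 = (J + s) - s/6 = J + 5*s/6)
P = -12 (P = -2*6 + 5*(6 - 1*6)/6 = -12 + 5*(6 - 6)/6 = -12 + (5/6)*0 = -12 + 0 = -12)
-1378*(P + W(27, 14)) = -1378*(-12 + 27) = -1378*15 = -20670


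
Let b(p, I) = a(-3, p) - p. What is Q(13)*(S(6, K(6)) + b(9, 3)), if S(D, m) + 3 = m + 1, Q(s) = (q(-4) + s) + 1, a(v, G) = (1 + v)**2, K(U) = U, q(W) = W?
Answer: -10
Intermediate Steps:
Q(s) = -3 + s (Q(s) = (-4 + s) + 1 = -3 + s)
S(D, m) = -2 + m (S(D, m) = -3 + (m + 1) = -3 + (1 + m) = -2 + m)
b(p, I) = 4 - p (b(p, I) = (1 - 3)**2 - p = (-2)**2 - p = 4 - p)
Q(13)*(S(6, K(6)) + b(9, 3)) = (-3 + 13)*((-2 + 6) + (4 - 1*9)) = 10*(4 + (4 - 9)) = 10*(4 - 5) = 10*(-1) = -10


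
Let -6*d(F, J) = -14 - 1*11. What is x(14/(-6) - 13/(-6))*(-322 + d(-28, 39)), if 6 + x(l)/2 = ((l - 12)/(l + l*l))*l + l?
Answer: 1188061/90 ≈ 13201.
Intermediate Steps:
x(l) = -12 + 2*l + 2*l*(-12 + l)/(l + l**2) (x(l) = -12 + 2*(((l - 12)/(l + l*l))*l + l) = -12 + 2*(((-12 + l)/(l + l**2))*l + l) = -12 + 2*(l*(-12 + l)/(l + l**2) + l) = -12 + 2*(l + l*(-12 + l)/(l + l**2)) = -12 + (2*l + 2*l*(-12 + l)/(l + l**2)) = -12 + 2*l + 2*l*(-12 + l)/(l + l**2))
d(F, J) = 25/6 (d(F, J) = -(-14 - 1*11)/6 = -(-14 - 11)/6 = -1/6*(-25) = 25/6)
x(14/(-6) - 13/(-6))*(-322 + d(-28, 39)) = (2*(-18 + (14/(-6) - 13/(-6))**2 - 4*(14/(-6) - 13/(-6)))/(1 + (14/(-6) - 13/(-6))))*(-322 + 25/6) = (2*(-18 + (14*(-1/6) - 13*(-1/6))**2 - 4*(14*(-1/6) - 13*(-1/6)))/(1 + (14*(-1/6) - 13*(-1/6))))*(-1907/6) = (2*(-18 + (-7/3 + 13/6)**2 - 4*(-7/3 + 13/6))/(1 + (-7/3 + 13/6)))*(-1907/6) = (2*(-18 + (-1/6)**2 - 4*(-1/6))/(1 - 1/6))*(-1907/6) = (2*(-18 + 1/36 + 2/3)/(5/6))*(-1907/6) = (2*(6/5)*(-623/36))*(-1907/6) = -623/15*(-1907/6) = 1188061/90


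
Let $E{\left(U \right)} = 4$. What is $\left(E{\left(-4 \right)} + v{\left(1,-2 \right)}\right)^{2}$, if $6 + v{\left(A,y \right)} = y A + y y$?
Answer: $0$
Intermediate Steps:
$v{\left(A,y \right)} = -6 + y^{2} + A y$ ($v{\left(A,y \right)} = -6 + \left(y A + y y\right) = -6 + \left(A y + y^{2}\right) = -6 + \left(y^{2} + A y\right) = -6 + y^{2} + A y$)
$\left(E{\left(-4 \right)} + v{\left(1,-2 \right)}\right)^{2} = \left(4 + \left(-6 + \left(-2\right)^{2} + 1 \left(-2\right)\right)\right)^{2} = \left(4 - 4\right)^{2} = 0^{2} = 0$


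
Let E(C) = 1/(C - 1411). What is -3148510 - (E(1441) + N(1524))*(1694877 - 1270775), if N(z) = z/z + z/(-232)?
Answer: -348364234/435 ≈ -8.0084e+5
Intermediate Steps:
E(C) = 1/(-1411 + C)
N(z) = 1 - z/232 (N(z) = 1 + z*(-1/232) = 1 - z/232)
-3148510 - (E(1441) + N(1524))*(1694877 - 1270775) = -3148510 - (1/(-1411 + 1441) + (1 - 1/232*1524))*(1694877 - 1270775) = -3148510 - (1/30 + (1 - 381/58))*424102 = -3148510 - (1/30 - 323/58)*424102 = -3148510 - (-2408)*424102/435 = -3148510 - 1*(-1021237616/435) = -3148510 + 1021237616/435 = -348364234/435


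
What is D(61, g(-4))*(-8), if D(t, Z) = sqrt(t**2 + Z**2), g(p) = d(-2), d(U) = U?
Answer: -40*sqrt(149) ≈ -488.26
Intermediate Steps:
g(p) = -2
D(t, Z) = sqrt(Z**2 + t**2)
D(61, g(-4))*(-8) = sqrt((-2)**2 + 61**2)*(-8) = sqrt(4 + 3721)*(-8) = sqrt(3725)*(-8) = (5*sqrt(149))*(-8) = -40*sqrt(149)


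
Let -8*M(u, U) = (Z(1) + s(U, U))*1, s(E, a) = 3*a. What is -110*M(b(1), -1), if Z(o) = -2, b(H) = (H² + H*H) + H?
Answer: -275/4 ≈ -68.750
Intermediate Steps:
b(H) = H + 2*H² (b(H) = (H² + H²) + H = 2*H² + H = H + 2*H²)
M(u, U) = ¼ - 3*U/8 (M(u, U) = -(-2 + 3*U)/8 = ¼ - 3*U/8)
-110*M(b(1), -1) = -110*(¼ - 3/8*(-1)) = -110*(¼ + 3/8) = -110*5/8 = -275/4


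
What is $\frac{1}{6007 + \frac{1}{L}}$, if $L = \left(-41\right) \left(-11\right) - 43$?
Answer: $\frac{408}{2450857} \approx 0.00016647$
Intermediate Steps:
$L = 408$ ($L = 451 - 43 = 408$)
$\frac{1}{6007 + \frac{1}{L}} = \frac{1}{6007 + \frac{1}{408}} = \frac{1}{\frac{2450857}{408}} = \frac{408}{2450857}$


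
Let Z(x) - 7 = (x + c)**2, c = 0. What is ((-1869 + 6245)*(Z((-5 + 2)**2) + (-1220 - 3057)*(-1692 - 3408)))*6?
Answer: 572716561728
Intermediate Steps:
Z(x) = 7 + x**2 (Z(x) = 7 + (x + 0)**2 = 7 + x**2)
((-1869 + 6245)*(Z((-5 + 2)**2) + (-1220 - 3057)*(-1692 - 3408)))*6 = ((-1869 + 6245)*((7 + ((-5 + 2)**2)**2) + (-1220 - 3057)*(-1692 - 3408)))*6 = (4376*((7 + ((-3)**2)**2) - 4277*(-5100)))*6 = (4376*((7 + 9**2) + 21812700))*6 = (4376*((7 + 81) + 21812700))*6 = (4376*(88 + 21812700))*6 = (4376*21812788)*6 = 95452760288*6 = 572716561728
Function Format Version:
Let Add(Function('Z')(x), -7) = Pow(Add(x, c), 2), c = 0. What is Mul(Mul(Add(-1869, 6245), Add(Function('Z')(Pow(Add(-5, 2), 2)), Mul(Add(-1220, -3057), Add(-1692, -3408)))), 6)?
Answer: 572716561728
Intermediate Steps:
Function('Z')(x) = Add(7, Pow(x, 2)) (Function('Z')(x) = Add(7, Pow(Add(x, 0), 2)) = Add(7, Pow(x, 2)))
Mul(Mul(Add(-1869, 6245), Add(Function('Z')(Pow(Add(-5, 2), 2)), Mul(Add(-1220, -3057), Add(-1692, -3408)))), 6) = Mul(Mul(Add(-1869, 6245), Add(Add(7, Pow(Pow(Add(-5, 2), 2), 2)), Mul(Add(-1220, -3057), Add(-1692, -3408)))), 6) = Mul(Mul(4376, Add(Add(7, Pow(Pow(-3, 2), 2)), Mul(-4277, -5100))), 6) = Mul(Mul(4376, Add(Add(7, Pow(9, 2)), 21812700)), 6) = Mul(Mul(4376, Add(Add(7, 81), 21812700)), 6) = Mul(Mul(4376, Add(88, 21812700)), 6) = Mul(Mul(4376, 21812788), 6) = Mul(95452760288, 6) = 572716561728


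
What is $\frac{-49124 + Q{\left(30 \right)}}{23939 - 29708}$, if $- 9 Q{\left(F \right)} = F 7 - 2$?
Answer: $\frac{442324}{51921} \approx 8.5192$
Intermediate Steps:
$Q{\left(F \right)} = \frac{2}{9} - \frac{7 F}{9}$ ($Q{\left(F \right)} = - \frac{F 7 - 2}{9} = - \frac{7 F - 2}{9} = - \frac{-2 + 7 F}{9} = \frac{2}{9} - \frac{7 F}{9}$)
$\frac{-49124 + Q{\left(30 \right)}}{23939 - 29708} = \frac{-49124 + \left(\frac{2}{9} - \frac{70}{3}\right)}{23939 - 29708} = \frac{-49124 + \left(\frac{2}{9} - \frac{70}{3}\right)}{-5769} = \left(-49124 - \frac{208}{9}\right) \left(- \frac{1}{5769}\right) = \left(- \frac{442324}{9}\right) \left(- \frac{1}{5769}\right) = \frac{442324}{51921}$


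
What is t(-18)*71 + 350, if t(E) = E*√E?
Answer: 350 - 3834*I*√2 ≈ 350.0 - 5422.1*I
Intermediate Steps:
t(E) = E^(3/2)
t(-18)*71 + 350 = (-18)^(3/2)*71 + 350 = -54*I*√2*71 + 350 = -3834*I*√2 + 350 = 350 - 3834*I*√2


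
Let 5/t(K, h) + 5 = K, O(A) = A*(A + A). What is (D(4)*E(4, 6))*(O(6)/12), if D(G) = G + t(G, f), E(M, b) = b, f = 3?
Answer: -36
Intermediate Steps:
O(A) = 2*A² (O(A) = A*(2*A) = 2*A²)
t(K, h) = 5/(-5 + K)
D(G) = G + 5/(-5 + G)
(D(4)*E(4, 6))*(O(6)/12) = (((5 + 4*(-5 + 4))/(-5 + 4))*6)*((2*6²)/12) = (((5 + 4*(-1))/(-1))*6)*((2*36)*(1/12)) = (-(5 - 4)*6)*(72*(1/12)) = (-1*1*6)*6 = -1*6*6 = -6*6 = -36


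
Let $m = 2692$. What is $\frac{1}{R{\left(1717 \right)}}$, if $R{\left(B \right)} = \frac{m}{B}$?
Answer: $\frac{1717}{2692} \approx 0.63782$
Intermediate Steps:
$R{\left(B \right)} = \frac{2692}{B}$
$\frac{1}{R{\left(1717 \right)}} = \frac{1}{2692 \cdot \frac{1}{1717}} = \frac{1}{\frac{2692}{1717}} = \frac{1717}{2692}$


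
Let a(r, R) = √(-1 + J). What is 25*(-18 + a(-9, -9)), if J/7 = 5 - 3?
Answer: -450 + 25*√13 ≈ -359.86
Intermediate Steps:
J = 14 (J = 7*(5 - 3) = 7*2 = 14)
a(r, R) = √13 (a(r, R) = √(-1 + 14) = √13)
25*(-18 + a(-9, -9)) = 25*(-18 + √13) = -450 + 25*√13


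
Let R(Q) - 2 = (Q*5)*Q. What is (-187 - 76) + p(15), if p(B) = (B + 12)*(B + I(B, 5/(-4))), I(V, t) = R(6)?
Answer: 5056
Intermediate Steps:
R(Q) = 2 + 5*Q² (R(Q) = 2 + (Q*5)*Q = 2 + (5*Q)*Q = 2 + 5*Q²)
I(V, t) = 182 (I(V, t) = 2 + 5*6² = 2 + 5*36 = 2 + 180 = 182)
p(B) = (12 + B)*(182 + B) (p(B) = (B + 12)*(B + 182) = (12 + B)*(182 + B))
(-187 - 76) + p(15) = (-187 - 76) + (2184 + 15² + 194*15) = -263 + (2184 + 225 + 2910) = -263 + 5319 = 5056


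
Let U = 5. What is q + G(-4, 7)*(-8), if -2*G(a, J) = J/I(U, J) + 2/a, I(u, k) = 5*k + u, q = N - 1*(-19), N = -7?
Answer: 107/10 ≈ 10.700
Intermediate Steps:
q = 12 (q = -7 - 1*(-19) = -7 + 19 = 12)
I(u, k) = u + 5*k
G(a, J) = -1/a - J/(2*(5 + 5*J)) (G(a, J) = -(J/(5 + 5*J) + 2/a)/2 = -(2/a + J/(5 + 5*J))/2 = -1/a - J/(2*(5 + 5*J)))
q + G(-4, 7)*(-8) = 12 + ((-1 - 1*7 - 1/10*7*(-4))/((-4)*(1 + 7)))*(-8) = 12 - 1/4*(-1 - 7 + 14/5)/8*(-8) = 12 - 1/4*1/8*(-26/5)*(-8) = 12 + (13/80)*(-8) = 12 - 13/10 = 107/10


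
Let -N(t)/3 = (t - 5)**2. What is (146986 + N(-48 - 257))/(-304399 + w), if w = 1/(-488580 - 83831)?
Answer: 40444844027/87120667995 ≈ 0.46424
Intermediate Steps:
N(t) = -3*(-5 + t)**2 (N(t) = -3*(t - 5)**2 = -3*(-5 + t)**2)
w = -1/572411 (w = 1/(-572411) = -1/572411 ≈ -1.7470e-6)
(146986 + N(-48 - 257))/(-304399 + w) = (146986 - 3*(-5 + (-48 - 257))**2)/(-304399 - 1/572411) = (146986 - 3*(-5 - 305)**2)/(-174241335990/572411) = (146986 - 3*(-310)**2)*(-572411/174241335990) = (146986 - 3*96100)*(-572411/174241335990) = (146986 - 288300)*(-572411/174241335990) = -141314*(-572411/174241335990) = 40444844027/87120667995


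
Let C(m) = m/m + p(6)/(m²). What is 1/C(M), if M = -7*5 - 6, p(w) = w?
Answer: 1681/1687 ≈ 0.99644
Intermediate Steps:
M = -41 (M = -35 - 6 = -41)
C(m) = 1 + 6/m² (C(m) = m/m + 6/(m²) = 1 + 6/m²)
1/C(M) = 1/(1 + 6/(-41)²) = 1/(1 + 6*(1/1681)) = 1/(1 + 6/1681) = 1/(1687/1681) = 1681/1687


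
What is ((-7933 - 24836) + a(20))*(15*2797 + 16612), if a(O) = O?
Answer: -1918010683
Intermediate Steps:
((-7933 - 24836) + a(20))*(15*2797 + 16612) = ((-7933 - 24836) + 20)*(15*2797 + 16612) = (-32769 + 20)*(41955 + 16612) = -32749*58567 = -1918010683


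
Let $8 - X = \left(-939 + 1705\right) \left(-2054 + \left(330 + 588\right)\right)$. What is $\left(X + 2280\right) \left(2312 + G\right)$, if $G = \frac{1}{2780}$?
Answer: $\frac{1401910271876}{695} \approx 2.0171 \cdot 10^{9}$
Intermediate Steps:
$X = 870184$ ($X = 8 - \left(-939 + 1705\right) \left(-2054 + \left(330 + 588\right)\right) = 8 - 766 \left(-2054 + 918\right) = 8 - 766 \left(-1136\right) = 8 - -870176 = 8 + 870176 = 870184$)
$G = \frac{1}{2780} \approx 0.00035971$
$\left(X + 2280\right) \left(2312 + G\right) = \left(870184 + 2280\right) \left(2312 + \frac{1}{2780}\right) = 872464 \cdot \frac{6427361}{2780} = \frac{1401910271876}{695}$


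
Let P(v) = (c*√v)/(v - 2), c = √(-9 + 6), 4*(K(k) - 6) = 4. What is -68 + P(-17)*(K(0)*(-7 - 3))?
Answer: -68 - 70*√51/19 ≈ -94.311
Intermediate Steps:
K(k) = 7 (K(k) = 6 + (¼)*4 = 6 + 1 = 7)
c = I*√3 (c = √(-3) = I*√3 ≈ 1.732*I)
P(v) = I*√3*√v/(-2 + v) (P(v) = ((I*√3)*√v)/(v - 2) = (I*√3*√v)/(-2 + v) = I*√3*√v/(-2 + v))
-68 + P(-17)*(K(0)*(-7 - 3)) = -68 + (I*√3*√(-17)/(-2 - 17))*(7*(-7 - 3)) = -68 + (I*√3*(I*√17)/(-19))*(7*(-10)) = -68 + (I*√3*(I*√17)*(-1/19))*(-70) = -68 + (√51/19)*(-70) = -68 - 70*√51/19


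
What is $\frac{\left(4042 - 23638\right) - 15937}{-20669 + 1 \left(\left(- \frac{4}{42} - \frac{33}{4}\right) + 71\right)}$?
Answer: $\frac{2984772}{1730933} \approx 1.7244$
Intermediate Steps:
$\frac{\left(4042 - 23638\right) - 15937}{-20669 + 1 \left(\left(- \frac{4}{42} - \frac{33}{4}\right) + 71\right)} = \frac{-19596 - 15937}{-20669 + 1 \left(\left(\left(-4\right) \frac{1}{42} - \frac{33}{4}\right) + 71\right)} = - \frac{35533}{-20669 + 1 \left(\left(- \frac{2}{21} - \frac{33}{4}\right) + 71\right)} = - \frac{35533}{-20669 + 1 \left(- \frac{701}{84} + 71\right)} = - \frac{35533}{-20669 + 1 \cdot \frac{5263}{84}} = - \frac{35533}{-20669 + \frac{5263}{84}} = - \frac{35533}{- \frac{1730933}{84}} = \left(-35533\right) \left(- \frac{84}{1730933}\right) = \frac{2984772}{1730933}$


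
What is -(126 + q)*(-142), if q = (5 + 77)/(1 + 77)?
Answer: 703610/39 ≈ 18041.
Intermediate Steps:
q = 41/39 (q = 82/78 = 82*(1/78) = 41/39 ≈ 1.0513)
-(126 + q)*(-142) = -(126 + 41/39)*(-142) = -4955*(-142)/39 = -1*(-703610/39) = 703610/39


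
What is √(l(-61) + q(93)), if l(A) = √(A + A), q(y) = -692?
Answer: √(-692 + I*√122) ≈ 0.2099 + 26.307*I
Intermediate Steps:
l(A) = √2*√A (l(A) = √(2*A) = √2*√A)
√(l(-61) + q(93)) = √(√2*√(-61) - 692) = √(√2*(I*√61) - 692) = √(I*√122 - 692) = √(-692 + I*√122)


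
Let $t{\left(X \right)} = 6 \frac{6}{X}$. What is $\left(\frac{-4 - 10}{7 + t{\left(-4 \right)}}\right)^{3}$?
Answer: $343$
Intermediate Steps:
$t{\left(X \right)} = \frac{36}{X}$
$\left(\frac{-4 - 10}{7 + t{\left(-4 \right)}}\right)^{3} = \left(\frac{-4 - 10}{7 + \frac{36}{-4}}\right)^{3} = \left(- \frac{14}{7 + 36 \left(- \frac{1}{4}\right)}\right)^{3} = \left(- \frac{14}{7 - 9}\right)^{3} = \left(- \frac{14}{-2}\right)^{3} = \left(\left(-14\right) \left(- \frac{1}{2}\right)\right)^{3} = 7^{3} = 343$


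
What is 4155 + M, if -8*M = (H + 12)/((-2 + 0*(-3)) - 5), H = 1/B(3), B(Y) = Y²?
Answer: 2094229/504 ≈ 4155.2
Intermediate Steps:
H = ⅑ (H = 1/(3²) = 1/9 = ⅑ ≈ 0.11111)
M = 109/504 (M = -(⅑ + 12)/(8*((-2 + 0*(-3)) - 5)) = -109/(72*((-2 + 0) - 5)) = -109/(72*(-2 - 5)) = -109/(72*(-7)) = -109*(-1)/(72*7) = -⅛*(-109/63) = 109/504 ≈ 0.21627)
4155 + M = 4155 + 109/504 = 2094229/504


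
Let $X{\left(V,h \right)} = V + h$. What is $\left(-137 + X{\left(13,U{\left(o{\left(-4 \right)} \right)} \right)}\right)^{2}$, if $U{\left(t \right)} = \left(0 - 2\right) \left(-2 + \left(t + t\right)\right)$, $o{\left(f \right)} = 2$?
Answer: $16384$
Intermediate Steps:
$U{\left(t \right)} = 4 - 4 t$ ($U{\left(t \right)} = - 2 \left(-2 + 2 t\right) = 4 - 4 t$)
$\left(-137 + X{\left(13,U{\left(o{\left(-4 \right)} \right)} \right)}\right)^{2} = \left(-137 + \left(13 + \left(4 - 8\right)\right)\right)^{2} = \left(-137 + \left(13 - 4\right)\right)^{2} = \left(-137 + 9\right)^{2} = \left(-128\right)^{2} = 16384$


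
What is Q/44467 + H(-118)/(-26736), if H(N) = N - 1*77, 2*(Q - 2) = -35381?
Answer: -154749557/396289904 ≈ -0.39050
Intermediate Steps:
Q = -35377/2 (Q = 2 + (1/2)*(-35381) = 2 - 35381/2 = -35377/2 ≈ -17689.)
H(N) = -77 + N (H(N) = N - 77 = -77 + N)
Q/44467 + H(-118)/(-26736) = -35377/2/44467 + (-77 - 118)/(-26736) = -35377/2*1/44467 - 195*(-1/26736) = -35377/88934 + 65/8912 = -154749557/396289904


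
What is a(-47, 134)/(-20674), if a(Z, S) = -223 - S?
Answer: 357/20674 ≈ 0.017268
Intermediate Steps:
a(-47, 134)/(-20674) = (-223 - 1*134)/(-20674) = (-223 - 134)*(-1/20674) = -357*(-1/20674) = 357/20674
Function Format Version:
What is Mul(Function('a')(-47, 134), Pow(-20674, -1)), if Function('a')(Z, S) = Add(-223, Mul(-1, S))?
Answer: Rational(357, 20674) ≈ 0.017268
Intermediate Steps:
Mul(Function('a')(-47, 134), Pow(-20674, -1)) = Mul(Add(-223, Mul(-1, 134)), Pow(-20674, -1)) = Mul(Add(-223, -134), Rational(-1, 20674)) = Mul(-357, Rational(-1, 20674)) = Rational(357, 20674)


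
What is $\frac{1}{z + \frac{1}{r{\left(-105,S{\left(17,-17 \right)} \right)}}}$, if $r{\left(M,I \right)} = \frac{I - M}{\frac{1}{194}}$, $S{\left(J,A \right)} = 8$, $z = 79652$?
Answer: $\frac{21922}{1746131145} \approx 1.2555 \cdot 10^{-5}$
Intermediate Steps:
$r{\left(M,I \right)} = - 194 M + 194 I$ ($r{\left(M,I \right)} = \left(I - M\right) \frac{1}{\frac{1}{194}} = \left(I - M\right) 194 = - 194 M + 194 I$)
$\frac{1}{z + \frac{1}{r{\left(-105,S{\left(17,-17 \right)} \right)}}} = \frac{1}{79652 + \frac{1}{\left(-194\right) \left(-105\right) + 194 \cdot 8}} = \frac{1}{79652 + \frac{1}{20370 + 1552}} = \frac{1}{79652 + \frac{1}{21922}} = \frac{1}{\frac{1746131145}{21922}} = \frac{21922}{1746131145}$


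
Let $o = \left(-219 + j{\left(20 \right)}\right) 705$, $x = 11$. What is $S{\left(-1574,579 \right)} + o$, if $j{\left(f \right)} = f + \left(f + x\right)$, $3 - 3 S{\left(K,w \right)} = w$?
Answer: $-118632$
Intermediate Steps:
$S{\left(K,w \right)} = 1 - \frac{w}{3}$
$j{\left(f \right)} = 11 + 2 f$ ($j{\left(f \right)} = f + \left(f + 11\right) = f + \left(11 + f\right) = 11 + 2 f$)
$o = -118440$ ($o = \left(-219 + \left(11 + 2 \cdot 20\right)\right) 705 = \left(-219 + \left(11 + 40\right)\right) 705 = \left(-219 + 51\right) 705 = \left(-168\right) 705 = -118440$)
$S{\left(-1574,579 \right)} + o = \left(1 - 193\right) - 118440 = -192 - 118440 = -118632$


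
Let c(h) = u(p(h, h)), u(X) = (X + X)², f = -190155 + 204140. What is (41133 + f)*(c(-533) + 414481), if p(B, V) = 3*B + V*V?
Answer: 17593820750610958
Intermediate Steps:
f = 13985
p(B, V) = V² + 3*B (p(B, V) = 3*B + V² = V² + 3*B)
u(X) = 4*X² (u(X) = (2*X)² = 4*X²)
c(h) = 4*(h² + 3*h)²
(41133 + f)*(c(-533) + 414481) = (41133 + 13985)*(4*(-533)²*(3 - 533)² + 414481) = 55118*(4*284089*(-530)² + 414481) = 55118*(4*284089*280900 + 414481) = 55118*(319202400400 + 414481) = 55118*319202814881 = 17593820750610958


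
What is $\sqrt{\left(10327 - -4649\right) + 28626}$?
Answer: $13 \sqrt{258} \approx 208.81$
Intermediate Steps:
$\sqrt{\left(10327 - -4649\right) + 28626} = \sqrt{\left(10327 + 4649\right) + 28626} = \sqrt{14976 + 28626} = \sqrt{43602} = 13 \sqrt{258}$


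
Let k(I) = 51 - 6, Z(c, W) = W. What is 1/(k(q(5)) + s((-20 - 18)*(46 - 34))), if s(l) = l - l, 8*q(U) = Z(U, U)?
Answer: 1/45 ≈ 0.022222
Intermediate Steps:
q(U) = U/8
k(I) = 45
s(l) = 0
1/(k(q(5)) + s((-20 - 18)*(46 - 34))) = 1/(45 + 0) = 1/45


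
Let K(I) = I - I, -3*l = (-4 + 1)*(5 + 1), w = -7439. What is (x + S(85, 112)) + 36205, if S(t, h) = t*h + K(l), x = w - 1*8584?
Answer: 29702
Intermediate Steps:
l = 6 (l = -(-4 + 1)*(5 + 1)/3 = -(-1)*6 = -⅓*(-18) = 6)
K(I) = 0
x = -16023 (x = -7439 - 1*8584 = -7439 - 8584 = -16023)
S(t, h) = h*t (S(t, h) = t*h + 0 = h*t + 0 = h*t)
(x + S(85, 112)) + 36205 = (-16023 + 112*85) + 36205 = (-16023 + 9520) + 36205 = -6503 + 36205 = 29702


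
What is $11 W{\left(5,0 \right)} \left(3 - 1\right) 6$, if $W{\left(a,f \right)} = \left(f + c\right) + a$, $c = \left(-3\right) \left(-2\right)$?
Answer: $1452$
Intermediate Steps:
$c = 6$
$W{\left(a,f \right)} = 6 + a + f$ ($W{\left(a,f \right)} = \left(f + 6\right) + a = \left(6 + f\right) + a = 6 + a + f$)
$11 W{\left(5,0 \right)} \left(3 - 1\right) 6 = 11 \left(6 + 5 + 0\right) \left(3 - 1\right) 6 = 11 \cdot 11 \cdot 2 \cdot 6 = 121 \cdot 12 = 1452$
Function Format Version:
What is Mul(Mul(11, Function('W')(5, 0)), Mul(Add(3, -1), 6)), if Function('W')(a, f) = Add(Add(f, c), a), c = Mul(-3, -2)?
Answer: 1452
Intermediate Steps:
c = 6
Function('W')(a, f) = Add(6, a, f) (Function('W')(a, f) = Add(Add(f, 6), a) = Add(Add(6, f), a) = Add(6, a, f))
Mul(Mul(11, Function('W')(5, 0)), Mul(Add(3, -1), 6)) = Mul(Mul(11, Add(6, 5, 0)), Mul(Add(3, -1), 6)) = Mul(Mul(11, 11), Mul(2, 6)) = Mul(121, 12) = 1452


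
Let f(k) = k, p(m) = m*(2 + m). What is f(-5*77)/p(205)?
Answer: -77/8487 ≈ -0.0090727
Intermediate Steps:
f(-5*77)/p(205) = (-5*77)/((205*(2 + 205))) = -385/(205*207) = -385/42435 = -385*1/42435 = -77/8487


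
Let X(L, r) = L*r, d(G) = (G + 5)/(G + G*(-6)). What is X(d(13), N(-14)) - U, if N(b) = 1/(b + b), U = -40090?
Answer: 36481909/910 ≈ 40090.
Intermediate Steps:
d(G) = -(5 + G)/(5*G) (d(G) = (5 + G)/(G - 6*G) = (5 + G)/((-5*G)) = (5 + G)*(-1/(5*G)) = -(5 + G)/(5*G))
N(b) = 1/(2*b)
X(d(13), N(-14)) - U = ((⅕)*(-5 - 1*13)/13)*((½)/(-14)) - 1*(-40090) = ((⅕)*(1/13)*(-5 - 13))*((½)*(-1/14)) + 40090 = ((⅕)*(1/13)*(-18))*(-1/28) + 40090 = -18/65*(-1/28) + 40090 = 9/910 + 40090 = 36481909/910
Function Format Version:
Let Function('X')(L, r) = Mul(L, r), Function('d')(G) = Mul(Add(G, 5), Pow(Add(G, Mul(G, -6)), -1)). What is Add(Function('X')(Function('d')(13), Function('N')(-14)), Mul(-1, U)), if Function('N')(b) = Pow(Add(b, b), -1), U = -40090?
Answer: Rational(36481909, 910) ≈ 40090.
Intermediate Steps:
Function('d')(G) = Mul(Rational(-1, 5), Pow(G, -1), Add(5, G)) (Function('d')(G) = Mul(Add(5, G), Pow(Add(G, Mul(-6, G)), -1)) = Mul(Add(5, G), Pow(Mul(-5, G), -1)) = Mul(Add(5, G), Mul(Rational(-1, 5), Pow(G, -1))) = Mul(Rational(-1, 5), Pow(G, -1), Add(5, G)))
Function('N')(b) = Mul(Rational(1, 2), Pow(b, -1)) (Function('N')(b) = Pow(Mul(2, b), -1) = Mul(Rational(1, 2), Pow(b, -1)))
Add(Function('X')(Function('d')(13), Function('N')(-14)), Mul(-1, U)) = Add(Mul(Mul(Rational(1, 5), Pow(13, -1), Add(-5, Mul(-1, 13))), Mul(Rational(1, 2), Pow(-14, -1))), Mul(-1, -40090)) = Add(Mul(Mul(Rational(1, 5), Rational(1, 13), Add(-5, -13)), Mul(Rational(1, 2), Rational(-1, 14))), 40090) = Add(Mul(Mul(Rational(1, 5), Rational(1, 13), -18), Rational(-1, 28)), 40090) = Add(Mul(Rational(-18, 65), Rational(-1, 28)), 40090) = Add(Rational(9, 910), 40090) = Rational(36481909, 910)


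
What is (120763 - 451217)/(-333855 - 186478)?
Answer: 330454/520333 ≈ 0.63508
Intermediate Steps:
(120763 - 451217)/(-333855 - 186478) = -330454/(-520333) = -330454*(-1/520333) = 330454/520333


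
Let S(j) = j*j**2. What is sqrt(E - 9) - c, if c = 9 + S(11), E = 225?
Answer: -1340 + 6*sqrt(6) ≈ -1325.3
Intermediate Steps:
S(j) = j**3
c = 1340 (c = 9 + 11**3 = 9 + 1331 = 1340)
sqrt(E - 9) - c = sqrt(225 - 9) - 1*1340 = sqrt(216) - 1340 = 6*sqrt(6) - 1340 = -1340 + 6*sqrt(6)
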